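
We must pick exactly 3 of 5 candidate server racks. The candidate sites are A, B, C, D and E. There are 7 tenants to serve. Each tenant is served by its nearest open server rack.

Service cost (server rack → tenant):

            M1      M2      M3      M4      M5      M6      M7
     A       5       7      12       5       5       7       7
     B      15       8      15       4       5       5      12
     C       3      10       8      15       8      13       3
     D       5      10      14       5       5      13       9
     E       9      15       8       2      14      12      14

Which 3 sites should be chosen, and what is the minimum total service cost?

With exactly 3 open, each tenant uses its cheapest among the chosen.
{B, C, E}: M1→C 3, M2→B 8, M3→C 8, M4→E 2, M5→B 5, M6→B 5, M7→C 3. Service cost 34.
{A, B, C}: service cost 35
{A, C, E}: service cost 35
Among all 10 size-3 choices, {B, C, E} is lowest.

Choose B, C and E; total service cost 34.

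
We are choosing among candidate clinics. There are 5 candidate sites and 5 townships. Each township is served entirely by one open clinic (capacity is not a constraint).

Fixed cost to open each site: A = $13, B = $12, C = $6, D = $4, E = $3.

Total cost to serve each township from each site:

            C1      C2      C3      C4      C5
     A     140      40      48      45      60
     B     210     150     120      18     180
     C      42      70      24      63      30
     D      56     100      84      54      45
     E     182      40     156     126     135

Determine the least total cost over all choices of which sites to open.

Minimum total cost: 175

For any fixed open set, each township goes to its cheapest open site; total = fixed + service.
{B, C, E}: C1→C 42, C2→E 40, C3→C 24, C4→B 18, C5→C 30. Service 154; fixed 21; total 175.
{B, C, D, E}: service 154 + fixed 25 = 179
{A, B, C}: service 154 + fixed 31 = 185
{A, B, C, D, E}: C1→C 42, C2→A 40, C3→C 24, C4→B 18, C5→C 30. Service 154; fixed 38; total 192.
No other subset beats 175.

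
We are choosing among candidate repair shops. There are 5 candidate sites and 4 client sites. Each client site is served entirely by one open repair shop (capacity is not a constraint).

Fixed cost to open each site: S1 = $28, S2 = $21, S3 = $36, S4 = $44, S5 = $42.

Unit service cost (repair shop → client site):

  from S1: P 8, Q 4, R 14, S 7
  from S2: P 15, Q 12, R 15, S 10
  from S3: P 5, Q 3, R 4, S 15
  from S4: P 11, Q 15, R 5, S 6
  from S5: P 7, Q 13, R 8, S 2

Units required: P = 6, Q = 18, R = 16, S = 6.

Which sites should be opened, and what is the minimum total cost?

Open S3 and S5; minimum total cost 238.

For any fixed open set, each client site goes to its cheapest open site; total = fixed + service.
{S3, S5}: P→S3 5·6=30, Q→S3 3·18=54, R→S3 4·16=64, S→S5 2·6=12. Service 160; fixed 78; total 238.
{S1, S3}: service 190 + fixed 64 = 254
{S2, S3, S5}: P→S3 5·6=30, Q→S3 3·18=54, R→S3 4·16=64, S→S5 2·6=12. Service 160; fixed 99; total 259.
{S1, S2, S3, S4, S5}: service 160 + fixed 171 = 331
No other subset beats 238.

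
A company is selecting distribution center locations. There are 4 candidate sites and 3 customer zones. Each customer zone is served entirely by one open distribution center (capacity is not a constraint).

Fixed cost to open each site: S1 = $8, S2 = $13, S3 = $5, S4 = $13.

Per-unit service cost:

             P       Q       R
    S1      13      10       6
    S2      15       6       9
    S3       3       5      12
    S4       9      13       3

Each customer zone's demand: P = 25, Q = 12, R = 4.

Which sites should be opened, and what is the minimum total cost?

Open S3 and S4; minimum total cost 165.

For any fixed open set, each customer zone goes to its cheapest open site; total = fixed + service.
{S3, S4}: P→S3 3·25=75, Q→S3 5·12=60, R→S4 3·4=12. Service 147; fixed 18; total 165.
{S1, S3}: service 159 + fixed 13 = 172
{S1, S3, S4}: P→S3 3·25=75, Q→S3 5·12=60, R→S4 3·4=12. Service 147; fixed 26; total 173.
{S1, S2, S3, S4}: service 147 + fixed 39 = 186
No other subset beats 165.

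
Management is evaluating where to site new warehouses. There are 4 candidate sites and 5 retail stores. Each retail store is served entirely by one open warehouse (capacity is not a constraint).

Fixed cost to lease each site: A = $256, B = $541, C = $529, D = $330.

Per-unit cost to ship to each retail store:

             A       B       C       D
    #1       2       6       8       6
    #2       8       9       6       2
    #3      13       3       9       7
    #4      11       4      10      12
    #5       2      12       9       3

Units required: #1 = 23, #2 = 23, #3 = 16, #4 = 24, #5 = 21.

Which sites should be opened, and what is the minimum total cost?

For any fixed open set, each retail store goes to its cheapest open site; total = fixed + service.
{D}: #1→D 6·23=138, #2→D 2·23=46, #3→D 7·16=112, #4→D 12·24=288, #5→D 3·21=63. Service 647; fixed 330; total 977.
{A}: #1→A 2·23=46, #2→A 8·23=184, #3→A 13·16=208, #4→A 11·24=264, #5→A 2·21=42. Service 744; fixed 256; total 1000.
{A, D}: #1→A 2·23=46, #2→D 2·23=46, #3→D 7·16=112, #4→A 11·24=264, #5→A 2·21=42. Service 510; fixed 586; total 1096.
{A, B, C, D}: service 278 + fixed 1656 = 1934
(All 15 nonempty subsets were checked; D only is lowest.)

Open D only; minimum total cost 977.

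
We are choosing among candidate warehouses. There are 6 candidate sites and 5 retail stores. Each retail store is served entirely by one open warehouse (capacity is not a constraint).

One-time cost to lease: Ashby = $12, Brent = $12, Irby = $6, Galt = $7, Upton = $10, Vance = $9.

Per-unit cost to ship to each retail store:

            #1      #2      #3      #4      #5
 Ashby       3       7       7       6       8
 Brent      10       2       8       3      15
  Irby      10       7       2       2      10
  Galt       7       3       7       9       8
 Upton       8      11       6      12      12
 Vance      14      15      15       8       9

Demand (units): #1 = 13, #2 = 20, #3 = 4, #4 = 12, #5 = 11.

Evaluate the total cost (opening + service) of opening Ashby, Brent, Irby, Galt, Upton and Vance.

Each retail store is assigned to its cheapest site among the open ones.
{Ashby, Brent, Irby, Galt, Upton, Vance}: #1→Ashby 3·13=39, #2→Brent 2·20=40, #3→Irby 2·4=8, #4→Irby 2·12=24, #5→Ashby 8·11=88. Service 199; fixed 56; total 255.

Total cost: 255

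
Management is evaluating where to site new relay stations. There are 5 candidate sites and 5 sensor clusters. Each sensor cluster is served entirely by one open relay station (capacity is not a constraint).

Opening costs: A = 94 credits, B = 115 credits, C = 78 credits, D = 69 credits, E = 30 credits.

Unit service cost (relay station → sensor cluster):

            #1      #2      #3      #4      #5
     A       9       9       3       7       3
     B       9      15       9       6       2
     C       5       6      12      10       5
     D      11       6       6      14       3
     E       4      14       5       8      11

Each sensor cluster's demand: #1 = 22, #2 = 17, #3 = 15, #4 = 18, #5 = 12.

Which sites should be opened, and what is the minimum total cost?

Open D and E; minimum total cost 544.

For any fixed open set, each sensor cluster goes to its cheapest open site; total = fixed + service.
{D, E}: #1→E 4·22=88, #2→D 6·17=102, #3→E 5·15=75, #4→E 8·18=144, #5→D 3·12=36. Service 445; fixed 99; total 544.
{A, E}: #1→E 4·22=88, #2→A 9·17=153, #3→A 3·15=45, #4→A 7·18=126, #5→A 3·12=36. Service 448; fixed 124; total 572.
{C, E}: service 469 + fixed 108 = 577
{A, B, C, D, E}: service 367 + fixed 386 = 753
No other subset beats 544.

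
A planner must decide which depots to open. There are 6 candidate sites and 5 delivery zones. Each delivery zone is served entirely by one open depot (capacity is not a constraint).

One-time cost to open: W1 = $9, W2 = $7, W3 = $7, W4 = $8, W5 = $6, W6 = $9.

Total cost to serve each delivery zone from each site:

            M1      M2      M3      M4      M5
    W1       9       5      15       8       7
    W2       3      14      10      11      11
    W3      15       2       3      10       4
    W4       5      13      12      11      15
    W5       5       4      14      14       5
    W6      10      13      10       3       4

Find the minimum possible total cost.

Minimum total cost: 36

For any fixed open set, each delivery zone goes to its cheapest open site; total = fixed + service.
{W2, W3}: M1→W2 3, M2→W3 2, M3→W3 3, M4→W3 10, M5→W3 4. Service 22; fixed 14; total 36.
{W3, W5}: service 24 + fixed 13 = 37
{W2, W3, W6}: service 15 + fixed 23 = 38
{W1, W2, W3, W4, W5, W6}: M1→W2 3, M2→W3 2, M3→W3 3, M4→W6 3, M5→W3 4. Service 15; fixed 46; total 61.
No other subset beats 36.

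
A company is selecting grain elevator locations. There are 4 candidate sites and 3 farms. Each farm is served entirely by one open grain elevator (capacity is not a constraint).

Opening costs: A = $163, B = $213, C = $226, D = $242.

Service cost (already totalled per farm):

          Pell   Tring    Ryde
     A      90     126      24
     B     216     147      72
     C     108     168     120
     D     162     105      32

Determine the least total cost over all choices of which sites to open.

Minimum total cost: 403

For any fixed open set, each farm goes to its cheapest open site; total = fixed + service.
{A}: Pell→A 90, Tring→A 126, Ryde→A 24. Service 240; fixed 163; total 403.
{D}: service 299 + fixed 242 = 541
{A, B}: Pell→A 90, Tring→A 126, Ryde→A 24. Service 240; fixed 376; total 616.
{A, B, C, D}: Pell→A 90, Tring→D 105, Ryde→A 24. Service 219; fixed 844; total 1063.
No other subset beats 403.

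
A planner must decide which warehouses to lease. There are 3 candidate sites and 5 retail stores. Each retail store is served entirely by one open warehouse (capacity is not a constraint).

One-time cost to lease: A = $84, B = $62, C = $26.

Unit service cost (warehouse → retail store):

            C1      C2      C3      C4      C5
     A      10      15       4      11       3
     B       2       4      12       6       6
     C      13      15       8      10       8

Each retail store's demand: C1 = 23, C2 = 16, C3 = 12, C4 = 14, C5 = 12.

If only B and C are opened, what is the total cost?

Total cost: 450

Each retail store is assigned to its cheapest site among the open ones.
{B, C}: C1→B 2·23=46, C2→B 4·16=64, C3→C 8·12=96, C4→B 6·14=84, C5→B 6·12=72. Service 362; fixed 88; total 450.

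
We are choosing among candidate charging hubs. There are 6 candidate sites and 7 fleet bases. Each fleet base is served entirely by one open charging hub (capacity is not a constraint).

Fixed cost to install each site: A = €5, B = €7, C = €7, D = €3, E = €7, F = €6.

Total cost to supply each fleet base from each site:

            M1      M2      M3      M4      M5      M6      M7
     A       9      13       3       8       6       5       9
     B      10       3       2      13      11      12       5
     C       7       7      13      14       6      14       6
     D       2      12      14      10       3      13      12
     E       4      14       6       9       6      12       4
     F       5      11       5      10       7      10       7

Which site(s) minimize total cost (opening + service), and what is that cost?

Open A, B and D; minimum total cost 43.

For any fixed open set, each fleet base goes to its cheapest open site; total = fixed + service.
{A, B, D}: M1→D 2, M2→B 3, M3→B 2, M4→A 8, M5→D 3, M6→A 5, M7→B 5. Service 28; fixed 15; total 43.
{B, D}: service 37 + fixed 10 = 47
{A, B, D, E}: M1→D 2, M2→B 3, M3→B 2, M4→A 8, M5→D 3, M6→A 5, M7→E 4. Service 27; fixed 22; total 49.
{A, B, C, D, E, F}: service 27 + fixed 35 = 62
No other subset beats 43.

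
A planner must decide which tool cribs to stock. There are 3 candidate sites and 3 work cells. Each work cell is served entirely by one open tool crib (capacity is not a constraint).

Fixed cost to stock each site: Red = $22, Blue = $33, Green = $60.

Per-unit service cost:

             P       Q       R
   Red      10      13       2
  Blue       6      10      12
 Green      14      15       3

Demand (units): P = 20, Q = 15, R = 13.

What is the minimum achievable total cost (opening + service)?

Minimum total cost: 351

For any fixed open set, each work cell goes to its cheapest open site; total = fixed + service.
{Red, Blue}: P→Blue 6·20=120, Q→Blue 10·15=150, R→Red 2·13=26. Service 296; fixed 55; total 351.
{Blue, Green}: service 309 + fixed 93 = 402
{Red, Blue, Green}: service 296 + fixed 115 = 411
{Red}: P→Red 10·20=200, Q→Red 13·15=195, R→Red 2·13=26. Service 421; fixed 22; total 443.
No other subset beats 351.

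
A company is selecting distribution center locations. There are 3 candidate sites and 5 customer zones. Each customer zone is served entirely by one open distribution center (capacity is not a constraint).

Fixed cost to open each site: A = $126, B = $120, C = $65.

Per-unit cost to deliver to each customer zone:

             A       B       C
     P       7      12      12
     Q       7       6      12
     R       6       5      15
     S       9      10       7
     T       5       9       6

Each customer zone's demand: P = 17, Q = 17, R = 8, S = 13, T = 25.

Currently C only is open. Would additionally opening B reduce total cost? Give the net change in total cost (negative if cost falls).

Yes — net change −62 (cost falls by 62).

Current service cost with {C}: 769.
Adding B: each customer zone re-picks its cheapest; new service cost 587, saving 182.
Extra fixed cost: 120. Net change = 120 − 182 = -62.
(Totals: 834 → 772.)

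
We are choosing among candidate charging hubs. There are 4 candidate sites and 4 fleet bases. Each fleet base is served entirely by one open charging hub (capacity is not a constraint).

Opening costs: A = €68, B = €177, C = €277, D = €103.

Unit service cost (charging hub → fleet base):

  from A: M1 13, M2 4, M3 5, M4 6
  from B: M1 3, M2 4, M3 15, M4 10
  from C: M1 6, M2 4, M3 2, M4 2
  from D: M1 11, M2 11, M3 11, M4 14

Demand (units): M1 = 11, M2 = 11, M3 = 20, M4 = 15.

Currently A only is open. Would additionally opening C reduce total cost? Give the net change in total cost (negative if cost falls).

Current service cost with {A}: 377.
Adding C: each fleet base re-picks its cheapest; new service cost 180, saving 197.
Extra fixed cost: 277. Net change = 277 − 197 = 80.
(Totals: 445 → 525.)

No — net change +80 (cost rises by 80).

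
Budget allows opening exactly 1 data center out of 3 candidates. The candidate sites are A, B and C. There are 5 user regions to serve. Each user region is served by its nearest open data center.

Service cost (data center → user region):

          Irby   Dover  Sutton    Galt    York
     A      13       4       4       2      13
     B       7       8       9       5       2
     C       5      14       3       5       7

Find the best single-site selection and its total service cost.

With exactly 1 open, each user region uses its cheapest among the chosen.
{B}: Irby→B 7, Dover→B 8, Sutton→B 9, Galt→B 5, York→B 2. Service cost 31.
{C}: service cost 34
{A}: service cost 36
Among all 3 size-1 choices, {B} is lowest.

Choose B only; total service cost 31.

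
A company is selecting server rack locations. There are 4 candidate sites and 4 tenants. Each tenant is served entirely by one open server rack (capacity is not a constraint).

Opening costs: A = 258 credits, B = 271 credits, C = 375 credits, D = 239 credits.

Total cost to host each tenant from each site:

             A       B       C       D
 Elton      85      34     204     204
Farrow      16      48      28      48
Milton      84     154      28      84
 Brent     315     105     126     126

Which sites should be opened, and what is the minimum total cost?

For any fixed open set, each tenant goes to its cheapest open site; total = fixed + service.
{B}: Elton→B 34, Farrow→B 48, Milton→B 154, Brent→B 105. Service 341; fixed 271; total 612.
{D}: Elton→D 204, Farrow→D 48, Milton→D 84, Brent→D 126. Service 462; fixed 239; total 701.
{A}: service 500 + fixed 258 = 758
{A, B, C, D}: service 183 + fixed 1143 = 1326
No other subset beats 612.

Open B only; minimum total cost 612.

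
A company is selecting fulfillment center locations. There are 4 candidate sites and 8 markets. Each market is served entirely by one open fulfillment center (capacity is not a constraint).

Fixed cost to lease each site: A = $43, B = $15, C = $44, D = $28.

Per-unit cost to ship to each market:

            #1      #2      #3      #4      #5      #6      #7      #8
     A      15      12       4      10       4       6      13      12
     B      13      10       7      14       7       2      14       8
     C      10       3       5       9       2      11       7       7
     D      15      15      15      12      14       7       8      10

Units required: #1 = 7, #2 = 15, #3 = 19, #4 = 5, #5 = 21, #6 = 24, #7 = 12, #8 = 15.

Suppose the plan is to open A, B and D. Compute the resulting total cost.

Each market is assigned to its cheapest site among the open ones.
{A, B, D}: #1→B 13·7=91, #2→B 10·15=150, #3→A 4·19=76, #4→A 10·5=50, #5→A 4·21=84, #6→B 2·24=48, #7→D 8·12=96, #8→B 8·15=120. Service 715; fixed 86; total 801.

Total cost: 801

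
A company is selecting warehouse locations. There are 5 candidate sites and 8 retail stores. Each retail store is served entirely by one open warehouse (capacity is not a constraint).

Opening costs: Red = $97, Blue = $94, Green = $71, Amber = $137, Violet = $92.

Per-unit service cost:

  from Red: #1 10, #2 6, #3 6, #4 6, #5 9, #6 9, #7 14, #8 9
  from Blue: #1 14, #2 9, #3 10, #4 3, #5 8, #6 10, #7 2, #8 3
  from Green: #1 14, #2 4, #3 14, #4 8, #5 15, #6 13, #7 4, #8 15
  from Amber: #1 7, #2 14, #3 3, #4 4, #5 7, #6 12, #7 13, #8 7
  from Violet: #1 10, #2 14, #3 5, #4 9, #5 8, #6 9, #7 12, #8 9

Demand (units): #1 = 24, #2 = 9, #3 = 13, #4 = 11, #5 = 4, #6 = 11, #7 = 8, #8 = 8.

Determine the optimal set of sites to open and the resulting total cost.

Open Blue and Amber; minimum total cost 730.

For any fixed open set, each retail store goes to its cheapest open site; total = fixed + service.
{Blue, Amber}: #1→Amber 7·24=168, #2→Blue 9·9=81, #3→Amber 3·13=39, #4→Blue 3·11=33, #5→Amber 7·4=28, #6→Blue 10·11=110, #7→Blue 2·8=16, #8→Blue 3·8=24. Service 499; fixed 231; total 730.
{Green, Amber}: service 535 + fixed 208 = 743
{Blue, Green, Amber}: service 454 + fixed 302 = 756
{Red, Blue, Green, Amber, Violet}: #1→Amber 7·24=168, #2→Green 4·9=36, #3→Amber 3·13=39, #4→Blue 3·11=33, #5→Amber 7·4=28, #6→Red 9·11=99, #7→Blue 2·8=16, #8→Blue 3·8=24. Service 443; fixed 491; total 934.
No other subset beats 730.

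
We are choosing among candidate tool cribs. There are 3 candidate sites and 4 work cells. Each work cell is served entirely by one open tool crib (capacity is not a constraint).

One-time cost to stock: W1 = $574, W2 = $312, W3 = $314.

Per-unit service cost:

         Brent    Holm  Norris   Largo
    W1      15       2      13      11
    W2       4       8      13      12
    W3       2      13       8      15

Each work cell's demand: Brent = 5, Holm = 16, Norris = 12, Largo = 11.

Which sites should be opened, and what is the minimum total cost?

Open W2 only; minimum total cost 748.

For any fixed open set, each work cell goes to its cheapest open site; total = fixed + service.
{W2}: Brent→W2 4·5=20, Holm→W2 8·16=128, Norris→W2 13·12=156, Largo→W2 12·11=132. Service 436; fixed 312; total 748.
{W3}: service 479 + fixed 314 = 793
{W1}: Brent→W1 15·5=75, Holm→W1 2·16=32, Norris→W1 13·12=156, Largo→W1 11·11=121. Service 384; fixed 574; total 958.
{W1, W2, W3}: service 259 + fixed 1200 = 1459
(All 7 nonempty subsets were checked; W2 only is lowest.)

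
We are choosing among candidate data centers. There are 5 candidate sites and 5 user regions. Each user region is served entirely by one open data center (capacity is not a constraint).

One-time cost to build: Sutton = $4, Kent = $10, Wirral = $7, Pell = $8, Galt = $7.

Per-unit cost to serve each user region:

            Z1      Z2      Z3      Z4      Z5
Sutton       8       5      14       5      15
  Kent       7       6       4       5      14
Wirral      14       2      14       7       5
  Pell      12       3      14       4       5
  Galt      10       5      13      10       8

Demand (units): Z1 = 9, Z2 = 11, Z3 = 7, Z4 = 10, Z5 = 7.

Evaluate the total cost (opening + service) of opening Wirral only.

Each user region is assigned to its cheapest site among the open ones.
{Wirral}: Z1→Wirral 14·9=126, Z2→Wirral 2·11=22, Z3→Wirral 14·7=98, Z4→Wirral 7·10=70, Z5→Wirral 5·7=35. Service 351; fixed 7; total 358.

Total cost: 358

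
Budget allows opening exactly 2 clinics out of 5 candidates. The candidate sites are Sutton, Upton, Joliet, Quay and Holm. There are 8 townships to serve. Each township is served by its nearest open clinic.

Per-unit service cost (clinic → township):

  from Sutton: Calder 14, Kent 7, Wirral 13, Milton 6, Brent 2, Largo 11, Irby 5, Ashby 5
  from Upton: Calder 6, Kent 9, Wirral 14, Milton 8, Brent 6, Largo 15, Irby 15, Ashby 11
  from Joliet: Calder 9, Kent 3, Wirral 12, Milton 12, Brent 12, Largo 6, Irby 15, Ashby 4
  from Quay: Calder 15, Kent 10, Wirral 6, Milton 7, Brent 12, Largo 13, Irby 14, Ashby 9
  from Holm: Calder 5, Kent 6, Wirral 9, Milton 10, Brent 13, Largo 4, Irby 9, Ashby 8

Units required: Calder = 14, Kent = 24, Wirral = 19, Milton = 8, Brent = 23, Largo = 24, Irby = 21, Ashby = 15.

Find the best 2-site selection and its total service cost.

Choose Sutton and Holm; total service cost 755.

With exactly 2 open, each township uses its cheapest among the chosen.
{Sutton, Holm}: Calder→Holm 5·14=70, Kent→Holm 6·24=144, Wirral→Holm 9·19=171, Milton→Sutton 6·8=48, Brent→Sutton 2·23=46, Largo→Holm 4·24=96, Irby→Sutton 5·21=105, Ashby→Sutton 5·15=75. Service cost 755.
{Sutton, Joliet}: service cost 829
{Upton, Holm}: service cost 992
Among all 10 size-2 choices, {Sutton, Holm} is lowest.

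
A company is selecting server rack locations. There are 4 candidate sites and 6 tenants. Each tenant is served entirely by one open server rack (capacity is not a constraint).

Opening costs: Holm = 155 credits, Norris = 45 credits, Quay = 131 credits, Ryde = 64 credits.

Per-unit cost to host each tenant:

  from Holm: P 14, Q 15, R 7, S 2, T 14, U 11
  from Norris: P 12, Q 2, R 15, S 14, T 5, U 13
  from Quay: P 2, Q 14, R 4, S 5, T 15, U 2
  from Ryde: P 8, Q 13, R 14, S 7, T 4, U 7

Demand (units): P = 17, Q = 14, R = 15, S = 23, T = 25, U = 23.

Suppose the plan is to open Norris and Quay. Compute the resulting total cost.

Each tenant is assigned to its cheapest site among the open ones.
{Norris, Quay}: P→Quay 2·17=34, Q→Norris 2·14=28, R→Quay 4·15=60, S→Quay 5·23=115, T→Norris 5·25=125, U→Quay 2·23=46. Service 408; fixed 176; total 584.

Total cost: 584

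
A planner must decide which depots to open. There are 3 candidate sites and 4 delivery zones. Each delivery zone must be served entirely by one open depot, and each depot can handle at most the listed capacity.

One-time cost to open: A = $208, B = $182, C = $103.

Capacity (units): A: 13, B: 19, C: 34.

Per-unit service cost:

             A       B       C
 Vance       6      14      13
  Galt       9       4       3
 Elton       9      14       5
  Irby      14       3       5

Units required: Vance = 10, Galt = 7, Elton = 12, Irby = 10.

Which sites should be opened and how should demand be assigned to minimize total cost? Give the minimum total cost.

Open {A, C}: Vance→A 6·10=60, Galt→C 3·7=21, Elton→C 5·12=60, Irby→C 5·10=50.
Loads: A carries 10/13, C carries 29/34. Service 191; fixed 311; total 502.
Next best feasible plan costs 526.

Minimum total cost: 502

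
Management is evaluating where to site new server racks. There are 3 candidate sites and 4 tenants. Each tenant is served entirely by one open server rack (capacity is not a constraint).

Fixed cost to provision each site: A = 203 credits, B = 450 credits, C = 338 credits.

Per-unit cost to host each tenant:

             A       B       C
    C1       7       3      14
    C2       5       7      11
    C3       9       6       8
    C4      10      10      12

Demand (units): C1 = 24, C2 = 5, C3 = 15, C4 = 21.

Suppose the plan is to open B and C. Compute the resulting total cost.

Each tenant is assigned to its cheapest site among the open ones.
{B, C}: C1→B 3·24=72, C2→B 7·5=35, C3→B 6·15=90, C4→B 10·21=210. Service 407; fixed 788; total 1195.

Total cost: 1195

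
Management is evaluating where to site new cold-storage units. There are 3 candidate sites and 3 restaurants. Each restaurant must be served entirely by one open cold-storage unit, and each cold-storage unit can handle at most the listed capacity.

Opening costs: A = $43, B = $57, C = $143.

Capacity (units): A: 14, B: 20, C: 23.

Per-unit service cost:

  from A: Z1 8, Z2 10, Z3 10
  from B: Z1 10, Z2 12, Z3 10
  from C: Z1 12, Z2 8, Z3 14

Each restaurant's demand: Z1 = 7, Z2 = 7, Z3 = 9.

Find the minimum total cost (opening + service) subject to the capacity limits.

Minimum total cost: 316

Open {A, B}: Z1→A 8·7=56, Z2→A 10·7=70, Z3→B 10·9=90.
Loads: A carries 14/14, B carries 9/20. Service 216; fixed 100; total 316.
Next best feasible plan costs 330.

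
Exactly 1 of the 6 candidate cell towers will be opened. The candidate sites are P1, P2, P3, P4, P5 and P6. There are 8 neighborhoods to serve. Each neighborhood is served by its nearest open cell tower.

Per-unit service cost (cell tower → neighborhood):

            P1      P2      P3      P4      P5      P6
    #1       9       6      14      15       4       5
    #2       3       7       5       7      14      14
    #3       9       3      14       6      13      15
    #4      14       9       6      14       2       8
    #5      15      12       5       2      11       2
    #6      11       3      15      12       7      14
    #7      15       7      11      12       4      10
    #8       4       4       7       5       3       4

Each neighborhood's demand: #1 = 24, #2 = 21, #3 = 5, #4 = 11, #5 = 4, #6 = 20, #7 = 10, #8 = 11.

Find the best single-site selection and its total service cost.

With exactly 1 open, each neighborhood uses its cheapest among the chosen.
{P2}: #1→P2 6·24=144, #2→P2 7·21=147, #3→P2 3·5=15, #4→P2 9·11=99, #5→P2 12·4=48, #6→P2 3·20=60, #7→P2 7·10=70, #8→P2 4·11=44. Service cost 627.
{P5}: service cost 734
{P1}: service cost 952
Among all 6 size-1 choices, {P2} is lowest.

Choose P2 only; total service cost 627.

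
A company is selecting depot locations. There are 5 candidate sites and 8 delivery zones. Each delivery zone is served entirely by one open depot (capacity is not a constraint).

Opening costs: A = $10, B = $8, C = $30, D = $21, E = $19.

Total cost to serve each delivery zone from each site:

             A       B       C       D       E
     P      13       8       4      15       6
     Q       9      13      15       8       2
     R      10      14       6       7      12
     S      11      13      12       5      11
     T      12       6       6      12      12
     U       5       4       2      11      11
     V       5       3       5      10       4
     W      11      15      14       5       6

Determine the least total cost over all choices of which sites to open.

Minimum total cost: 75

For any fixed open set, each delivery zone goes to its cheapest open site; total = fixed + service.
{B, D}: P→B 8, Q→D 8, R→D 7, S→D 5, T→B 6, U→B 4, V→B 3, W→D 5. Service 46; fixed 29; total 75.
{B, E}: P→E 6, Q→E 2, R→E 12, S→E 11, T→B 6, U→B 4, V→B 3, W→E 6. Service 50; fixed 27; total 77.
{A, B}: P→B 8, Q→A 9, R→A 10, S→A 11, T→B 6, U→B 4, V→B 3, W→A 11. Service 62; fixed 18; total 80.
{A, B, C, D, E}: P→C 4, Q→E 2, R→C 6, S→D 5, T→B 6, U→C 2, V→B 3, W→D 5. Service 33; fixed 88; total 121.
No other subset beats 75.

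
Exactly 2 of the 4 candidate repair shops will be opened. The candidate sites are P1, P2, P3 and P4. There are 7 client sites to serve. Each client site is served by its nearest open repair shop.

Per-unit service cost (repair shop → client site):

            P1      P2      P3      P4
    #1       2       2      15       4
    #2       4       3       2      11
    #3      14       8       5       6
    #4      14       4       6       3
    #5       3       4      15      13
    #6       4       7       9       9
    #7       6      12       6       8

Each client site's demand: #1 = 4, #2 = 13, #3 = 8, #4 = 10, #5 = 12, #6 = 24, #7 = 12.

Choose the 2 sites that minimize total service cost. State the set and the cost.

Choose P1 and P3; total service cost 338.

With exactly 2 open, each client site uses its cheapest among the chosen.
{P1, P3}: #1→P1 2·4=8, #2→P3 2·13=26, #3→P3 5·8=40, #4→P3 6·10=60, #5→P1 3·12=36, #6→P1 4·24=96, #7→P1 6·12=72. Service cost 338.
{P1, P4}: service cost 342
{P1, P2}: service cost 355
Among all 6 size-2 choices, {P1, P3} is lowest.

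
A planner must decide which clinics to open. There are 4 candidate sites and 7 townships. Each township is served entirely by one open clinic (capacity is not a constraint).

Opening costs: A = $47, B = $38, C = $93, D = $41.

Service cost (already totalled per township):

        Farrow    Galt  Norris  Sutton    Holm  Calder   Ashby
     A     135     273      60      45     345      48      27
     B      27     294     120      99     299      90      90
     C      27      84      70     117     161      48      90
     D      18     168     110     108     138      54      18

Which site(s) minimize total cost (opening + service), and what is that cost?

For any fixed open set, each township goes to its cheapest open site; total = fixed + service.
{A, D}: Farrow→D 18, Galt→D 168, Norris→A 60, Sutton→A 45, Holm→D 138, Calder→A 48, Ashby→D 18. Service 495; fixed 88; total 583.
{A, C}: Farrow→C 27, Galt→C 84, Norris→A 60, Sutton→A 45, Holm→C 161, Calder→A 48, Ashby→A 27. Service 452; fixed 140; total 592.
{A, C, D}: service 411 + fixed 181 = 592
{A, B, C, D}: Farrow→D 18, Galt→C 84, Norris→A 60, Sutton→A 45, Holm→D 138, Calder→A 48, Ashby→D 18. Service 411; fixed 219; total 630.
No other subset beats 583.

Open A and D; minimum total cost 583.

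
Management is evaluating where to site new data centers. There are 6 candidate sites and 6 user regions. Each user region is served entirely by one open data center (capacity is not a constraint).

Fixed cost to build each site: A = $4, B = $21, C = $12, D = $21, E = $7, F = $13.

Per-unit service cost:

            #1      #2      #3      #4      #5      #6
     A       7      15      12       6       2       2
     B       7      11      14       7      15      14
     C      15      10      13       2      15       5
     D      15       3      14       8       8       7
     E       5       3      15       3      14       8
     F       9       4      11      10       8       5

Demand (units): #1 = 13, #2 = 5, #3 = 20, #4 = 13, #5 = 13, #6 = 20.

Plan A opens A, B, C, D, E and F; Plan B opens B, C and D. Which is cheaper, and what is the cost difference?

Plan A: {A, B, C, D, E, F}: #1→E 5·13=65, #2→D 3·5=15, #3→F 11·20=220, #4→C 2·13=26, #5→A 2·13=26, #6→A 2·20=40. Service 392; fixed 78; total 470.
Plan B: {B, C, D}: #1→B 7·13=91, #2→D 3·5=15, #3→C 13·20=260, #4→C 2·13=26, #5→D 8·13=104, #6→C 5·20=100. Service 596; fixed 54; total 650.
Difference: |470 − 650| = 180.

Plan A is cheaper by 180.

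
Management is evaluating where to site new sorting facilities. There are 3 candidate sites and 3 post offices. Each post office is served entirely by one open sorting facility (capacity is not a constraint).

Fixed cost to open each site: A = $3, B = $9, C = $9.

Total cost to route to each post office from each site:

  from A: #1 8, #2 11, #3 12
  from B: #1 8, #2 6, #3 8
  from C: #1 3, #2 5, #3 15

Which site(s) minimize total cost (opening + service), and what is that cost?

Open B only; minimum total cost 31.

For any fixed open set, each post office goes to its cheapest open site; total = fixed + service.
{B}: #1→B 8, #2→B 6, #3→B 8. Service 22; fixed 9; total 31.
{A, C}: service 20 + fixed 12 = 32
{C}: service 23 + fixed 9 = 32
{A, B, C}: service 16 + fixed 21 = 37
No other subset beats 31.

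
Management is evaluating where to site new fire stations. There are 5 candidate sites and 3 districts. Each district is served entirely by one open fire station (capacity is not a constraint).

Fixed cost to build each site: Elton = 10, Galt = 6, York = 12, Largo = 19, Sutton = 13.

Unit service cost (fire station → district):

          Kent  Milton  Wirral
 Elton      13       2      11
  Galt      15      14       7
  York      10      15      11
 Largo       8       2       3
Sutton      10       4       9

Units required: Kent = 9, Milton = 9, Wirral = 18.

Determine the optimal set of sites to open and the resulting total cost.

Open Largo only; minimum total cost 163.

For any fixed open set, each district goes to its cheapest open site; total = fixed + service.
{Largo}: Kent→Largo 8·9=72, Milton→Largo 2·9=18, Wirral→Largo 3·18=54. Service 144; fixed 19; total 163.
{Galt, Largo}: service 144 + fixed 25 = 169
{Elton, Largo}: Kent→Largo 8·9=72, Milton→Elton 2·9=18, Wirral→Largo 3·18=54. Service 144; fixed 29; total 173.
{Elton, Galt, York, Largo, Sutton}: service 144 + fixed 60 = 204
No other subset beats 163.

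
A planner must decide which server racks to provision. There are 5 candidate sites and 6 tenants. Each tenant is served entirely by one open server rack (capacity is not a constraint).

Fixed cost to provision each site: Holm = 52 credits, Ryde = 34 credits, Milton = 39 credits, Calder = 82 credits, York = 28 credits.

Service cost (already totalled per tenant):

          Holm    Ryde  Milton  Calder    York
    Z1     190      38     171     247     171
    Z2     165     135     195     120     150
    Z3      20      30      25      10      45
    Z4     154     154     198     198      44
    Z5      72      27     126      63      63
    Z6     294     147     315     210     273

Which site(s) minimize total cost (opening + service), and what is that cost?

Open Ryde and York; minimum total cost 483.

For any fixed open set, each tenant goes to its cheapest open site; total = fixed + service.
{Ryde, York}: Z1→Ryde 38, Z2→Ryde 135, Z3→Ryde 30, Z4→York 44, Z5→Ryde 27, Z6→Ryde 147. Service 421; fixed 62; total 483.
{Ryde, Milton, York}: Z1→Ryde 38, Z2→Ryde 135, Z3→Milton 25, Z4→York 44, Z5→Ryde 27, Z6→Ryde 147. Service 416; fixed 101; total 517.
{Holm, Ryde, York}: service 411 + fixed 114 = 525
{Holm, Ryde, Milton, Calder, York}: service 386 + fixed 235 = 621
No other subset beats 483.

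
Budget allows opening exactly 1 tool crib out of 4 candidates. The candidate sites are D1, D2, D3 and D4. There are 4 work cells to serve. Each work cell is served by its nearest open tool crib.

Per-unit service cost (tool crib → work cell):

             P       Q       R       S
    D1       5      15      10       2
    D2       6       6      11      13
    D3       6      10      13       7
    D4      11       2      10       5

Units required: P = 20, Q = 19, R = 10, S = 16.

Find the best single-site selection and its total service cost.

With exactly 1 open, each work cell uses its cheapest among the chosen.
{D4}: P→D4 11·20=220, Q→D4 2·19=38, R→D4 10·10=100, S→D4 5·16=80. Service cost 438.
{D1}: service cost 517
{D2}: service cost 552
Among all 4 size-1 choices, {D4} is lowest.

Choose D4 only; total service cost 438.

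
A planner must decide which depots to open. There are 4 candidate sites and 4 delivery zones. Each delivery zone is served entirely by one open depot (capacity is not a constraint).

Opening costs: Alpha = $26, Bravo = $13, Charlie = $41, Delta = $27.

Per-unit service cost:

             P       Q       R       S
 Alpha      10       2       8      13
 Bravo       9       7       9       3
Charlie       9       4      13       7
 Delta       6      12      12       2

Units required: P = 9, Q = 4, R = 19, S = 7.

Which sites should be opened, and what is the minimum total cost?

For any fixed open set, each delivery zone goes to its cheapest open site; total = fixed + service.
{Alpha, Delta}: P→Delta 6·9=54, Q→Alpha 2·4=8, R→Alpha 8·19=152, S→Delta 2·7=14. Service 228; fixed 53; total 281.
{Alpha, Bravo, Delta}: P→Delta 6·9=54, Q→Alpha 2·4=8, R→Alpha 8·19=152, S→Delta 2·7=14. Service 228; fixed 66; total 294.
{Alpha, Bravo}: service 262 + fixed 39 = 301
{Alpha, Bravo, Charlie, Delta}: P→Delta 6·9=54, Q→Alpha 2·4=8, R→Alpha 8·19=152, S→Delta 2·7=14. Service 228; fixed 107; total 335.
(All 15 nonempty subsets were checked; Alpha and Delta is lowest.)

Open Alpha and Delta; minimum total cost 281.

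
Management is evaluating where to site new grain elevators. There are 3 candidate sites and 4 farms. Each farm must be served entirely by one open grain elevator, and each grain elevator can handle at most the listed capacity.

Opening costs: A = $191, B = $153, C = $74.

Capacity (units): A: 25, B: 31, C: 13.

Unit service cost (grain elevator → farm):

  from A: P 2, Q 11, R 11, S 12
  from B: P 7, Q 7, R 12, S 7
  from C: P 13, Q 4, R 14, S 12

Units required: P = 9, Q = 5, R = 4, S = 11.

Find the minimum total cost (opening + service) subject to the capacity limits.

Minimum total cost: 376

Open {B}: P→B 7·9=63, Q→B 7·5=35, R→B 12·4=48, S→B 7·11=77.
Loads: B carries 29/31. Service 223; fixed 153; total 376.
Next best feasible plan costs 435.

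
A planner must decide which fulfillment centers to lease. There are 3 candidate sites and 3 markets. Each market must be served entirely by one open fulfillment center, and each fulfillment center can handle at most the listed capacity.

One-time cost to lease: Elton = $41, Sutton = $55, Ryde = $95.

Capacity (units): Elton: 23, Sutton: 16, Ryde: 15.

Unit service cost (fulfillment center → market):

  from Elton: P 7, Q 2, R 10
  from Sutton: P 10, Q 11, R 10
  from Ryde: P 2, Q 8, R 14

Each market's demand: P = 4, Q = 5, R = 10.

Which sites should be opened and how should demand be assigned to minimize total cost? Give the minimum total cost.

Minimum total cost: 179

Open {Elton}: P→Elton 7·4=28, Q→Elton 2·5=10, R→Elton 10·10=100.
Loads: Elton carries 19/23. Service 138; fixed 41; total 179.
Next best feasible plan costs 234.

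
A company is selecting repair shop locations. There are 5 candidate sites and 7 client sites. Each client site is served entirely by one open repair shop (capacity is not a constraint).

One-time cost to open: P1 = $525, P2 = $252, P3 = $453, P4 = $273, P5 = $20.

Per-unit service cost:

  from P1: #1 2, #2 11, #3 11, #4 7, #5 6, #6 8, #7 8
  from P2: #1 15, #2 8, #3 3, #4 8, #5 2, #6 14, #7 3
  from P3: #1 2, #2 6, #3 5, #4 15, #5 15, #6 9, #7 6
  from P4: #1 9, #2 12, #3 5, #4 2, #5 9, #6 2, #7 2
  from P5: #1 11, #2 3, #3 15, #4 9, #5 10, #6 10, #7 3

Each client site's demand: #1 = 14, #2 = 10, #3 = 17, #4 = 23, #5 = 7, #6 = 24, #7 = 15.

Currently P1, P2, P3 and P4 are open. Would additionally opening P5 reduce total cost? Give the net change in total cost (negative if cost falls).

Yes — net change −10 (cost falls by 10).

Current service cost with {P1, P2, P3, P4}: 277.
Adding P5: each client site re-picks its cheapest; new service cost 247, saving 30.
Extra fixed cost: 20. Net change = 20 − 30 = -10.
(Totals: 1780 → 1770.)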